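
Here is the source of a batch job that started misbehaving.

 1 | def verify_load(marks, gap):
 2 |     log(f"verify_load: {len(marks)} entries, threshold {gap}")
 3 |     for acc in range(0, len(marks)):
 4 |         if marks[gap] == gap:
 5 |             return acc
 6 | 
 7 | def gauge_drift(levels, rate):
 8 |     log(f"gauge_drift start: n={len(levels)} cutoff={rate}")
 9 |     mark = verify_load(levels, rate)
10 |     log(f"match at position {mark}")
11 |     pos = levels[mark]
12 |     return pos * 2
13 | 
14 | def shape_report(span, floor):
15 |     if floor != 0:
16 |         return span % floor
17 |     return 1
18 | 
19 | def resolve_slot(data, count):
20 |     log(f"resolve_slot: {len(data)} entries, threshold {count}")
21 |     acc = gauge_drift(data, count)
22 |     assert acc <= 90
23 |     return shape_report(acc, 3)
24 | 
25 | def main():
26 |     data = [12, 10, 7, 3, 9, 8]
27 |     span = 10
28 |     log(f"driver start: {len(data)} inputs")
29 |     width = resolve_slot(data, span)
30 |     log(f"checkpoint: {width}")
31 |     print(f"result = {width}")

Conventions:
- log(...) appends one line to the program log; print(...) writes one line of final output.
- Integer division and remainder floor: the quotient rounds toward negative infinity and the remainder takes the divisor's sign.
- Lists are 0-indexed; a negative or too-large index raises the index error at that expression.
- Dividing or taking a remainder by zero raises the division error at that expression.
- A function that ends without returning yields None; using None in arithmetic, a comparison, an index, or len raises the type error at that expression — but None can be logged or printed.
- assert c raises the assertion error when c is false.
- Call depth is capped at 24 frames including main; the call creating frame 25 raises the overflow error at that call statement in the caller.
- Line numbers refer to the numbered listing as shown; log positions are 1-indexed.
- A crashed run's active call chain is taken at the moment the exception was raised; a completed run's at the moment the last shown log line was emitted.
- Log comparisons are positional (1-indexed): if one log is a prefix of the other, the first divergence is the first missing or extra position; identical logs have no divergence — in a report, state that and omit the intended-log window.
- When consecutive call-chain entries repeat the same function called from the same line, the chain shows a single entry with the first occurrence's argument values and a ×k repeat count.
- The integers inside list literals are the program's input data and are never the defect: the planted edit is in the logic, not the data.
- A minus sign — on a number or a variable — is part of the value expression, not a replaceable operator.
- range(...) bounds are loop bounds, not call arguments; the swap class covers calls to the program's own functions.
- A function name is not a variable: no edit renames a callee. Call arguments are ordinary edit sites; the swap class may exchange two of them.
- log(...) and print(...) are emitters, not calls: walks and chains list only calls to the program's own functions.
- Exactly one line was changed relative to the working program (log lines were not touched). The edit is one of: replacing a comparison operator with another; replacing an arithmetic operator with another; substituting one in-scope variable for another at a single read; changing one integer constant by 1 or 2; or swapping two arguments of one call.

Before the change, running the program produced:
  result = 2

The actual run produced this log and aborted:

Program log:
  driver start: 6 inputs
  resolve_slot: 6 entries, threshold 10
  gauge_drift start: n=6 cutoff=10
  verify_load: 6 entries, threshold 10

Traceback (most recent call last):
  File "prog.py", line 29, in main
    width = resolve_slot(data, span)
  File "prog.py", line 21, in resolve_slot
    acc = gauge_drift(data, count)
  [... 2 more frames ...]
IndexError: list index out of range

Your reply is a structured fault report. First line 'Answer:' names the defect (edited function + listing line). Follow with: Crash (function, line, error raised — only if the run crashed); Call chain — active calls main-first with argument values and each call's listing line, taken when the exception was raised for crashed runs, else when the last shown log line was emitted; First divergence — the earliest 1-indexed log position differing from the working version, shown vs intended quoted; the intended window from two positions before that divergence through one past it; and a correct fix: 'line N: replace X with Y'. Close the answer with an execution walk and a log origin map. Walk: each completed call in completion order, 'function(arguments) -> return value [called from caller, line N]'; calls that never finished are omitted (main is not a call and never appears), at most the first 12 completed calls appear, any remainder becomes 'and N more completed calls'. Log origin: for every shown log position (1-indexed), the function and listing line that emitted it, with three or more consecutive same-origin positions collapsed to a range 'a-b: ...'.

Answer: the defect is in verify_load at line 4.
The tell: The faulty run's log stops after 4 lines; the working version's next line would be 'match at position 1'.
Crash: verify_load, line 4, IndexError.
Call chain: main -> resolve_slot([12, 10, 7, 3, 9, 8], 10) (called at line 29) -> gauge_drift([12, 10, 7, 3, 9, 8], 10) (called at line 21) -> verify_load([12, 10, 7, 3, 9, 8], 10) (called at line 9).
First divergence: position 5 — after 4 matching lines the faulty run goes silent; intended next line 'match at position 1'.
Intended log window:
  3: gauge_drift start: n=6 cutoff=10
  4: verify_load: 6 entries, threshold 10
  5: match at position 1
  6: checkpoint: 2
Execution walk:
  (no call completed)
Log origin:
  1 — main, line 28
  2 — resolve_slot, line 20
  3 — gauge_drift, line 8
  4 — verify_load, line 2
A correct fix: line 4: replace `marks[gap]` with `marks[acc]`.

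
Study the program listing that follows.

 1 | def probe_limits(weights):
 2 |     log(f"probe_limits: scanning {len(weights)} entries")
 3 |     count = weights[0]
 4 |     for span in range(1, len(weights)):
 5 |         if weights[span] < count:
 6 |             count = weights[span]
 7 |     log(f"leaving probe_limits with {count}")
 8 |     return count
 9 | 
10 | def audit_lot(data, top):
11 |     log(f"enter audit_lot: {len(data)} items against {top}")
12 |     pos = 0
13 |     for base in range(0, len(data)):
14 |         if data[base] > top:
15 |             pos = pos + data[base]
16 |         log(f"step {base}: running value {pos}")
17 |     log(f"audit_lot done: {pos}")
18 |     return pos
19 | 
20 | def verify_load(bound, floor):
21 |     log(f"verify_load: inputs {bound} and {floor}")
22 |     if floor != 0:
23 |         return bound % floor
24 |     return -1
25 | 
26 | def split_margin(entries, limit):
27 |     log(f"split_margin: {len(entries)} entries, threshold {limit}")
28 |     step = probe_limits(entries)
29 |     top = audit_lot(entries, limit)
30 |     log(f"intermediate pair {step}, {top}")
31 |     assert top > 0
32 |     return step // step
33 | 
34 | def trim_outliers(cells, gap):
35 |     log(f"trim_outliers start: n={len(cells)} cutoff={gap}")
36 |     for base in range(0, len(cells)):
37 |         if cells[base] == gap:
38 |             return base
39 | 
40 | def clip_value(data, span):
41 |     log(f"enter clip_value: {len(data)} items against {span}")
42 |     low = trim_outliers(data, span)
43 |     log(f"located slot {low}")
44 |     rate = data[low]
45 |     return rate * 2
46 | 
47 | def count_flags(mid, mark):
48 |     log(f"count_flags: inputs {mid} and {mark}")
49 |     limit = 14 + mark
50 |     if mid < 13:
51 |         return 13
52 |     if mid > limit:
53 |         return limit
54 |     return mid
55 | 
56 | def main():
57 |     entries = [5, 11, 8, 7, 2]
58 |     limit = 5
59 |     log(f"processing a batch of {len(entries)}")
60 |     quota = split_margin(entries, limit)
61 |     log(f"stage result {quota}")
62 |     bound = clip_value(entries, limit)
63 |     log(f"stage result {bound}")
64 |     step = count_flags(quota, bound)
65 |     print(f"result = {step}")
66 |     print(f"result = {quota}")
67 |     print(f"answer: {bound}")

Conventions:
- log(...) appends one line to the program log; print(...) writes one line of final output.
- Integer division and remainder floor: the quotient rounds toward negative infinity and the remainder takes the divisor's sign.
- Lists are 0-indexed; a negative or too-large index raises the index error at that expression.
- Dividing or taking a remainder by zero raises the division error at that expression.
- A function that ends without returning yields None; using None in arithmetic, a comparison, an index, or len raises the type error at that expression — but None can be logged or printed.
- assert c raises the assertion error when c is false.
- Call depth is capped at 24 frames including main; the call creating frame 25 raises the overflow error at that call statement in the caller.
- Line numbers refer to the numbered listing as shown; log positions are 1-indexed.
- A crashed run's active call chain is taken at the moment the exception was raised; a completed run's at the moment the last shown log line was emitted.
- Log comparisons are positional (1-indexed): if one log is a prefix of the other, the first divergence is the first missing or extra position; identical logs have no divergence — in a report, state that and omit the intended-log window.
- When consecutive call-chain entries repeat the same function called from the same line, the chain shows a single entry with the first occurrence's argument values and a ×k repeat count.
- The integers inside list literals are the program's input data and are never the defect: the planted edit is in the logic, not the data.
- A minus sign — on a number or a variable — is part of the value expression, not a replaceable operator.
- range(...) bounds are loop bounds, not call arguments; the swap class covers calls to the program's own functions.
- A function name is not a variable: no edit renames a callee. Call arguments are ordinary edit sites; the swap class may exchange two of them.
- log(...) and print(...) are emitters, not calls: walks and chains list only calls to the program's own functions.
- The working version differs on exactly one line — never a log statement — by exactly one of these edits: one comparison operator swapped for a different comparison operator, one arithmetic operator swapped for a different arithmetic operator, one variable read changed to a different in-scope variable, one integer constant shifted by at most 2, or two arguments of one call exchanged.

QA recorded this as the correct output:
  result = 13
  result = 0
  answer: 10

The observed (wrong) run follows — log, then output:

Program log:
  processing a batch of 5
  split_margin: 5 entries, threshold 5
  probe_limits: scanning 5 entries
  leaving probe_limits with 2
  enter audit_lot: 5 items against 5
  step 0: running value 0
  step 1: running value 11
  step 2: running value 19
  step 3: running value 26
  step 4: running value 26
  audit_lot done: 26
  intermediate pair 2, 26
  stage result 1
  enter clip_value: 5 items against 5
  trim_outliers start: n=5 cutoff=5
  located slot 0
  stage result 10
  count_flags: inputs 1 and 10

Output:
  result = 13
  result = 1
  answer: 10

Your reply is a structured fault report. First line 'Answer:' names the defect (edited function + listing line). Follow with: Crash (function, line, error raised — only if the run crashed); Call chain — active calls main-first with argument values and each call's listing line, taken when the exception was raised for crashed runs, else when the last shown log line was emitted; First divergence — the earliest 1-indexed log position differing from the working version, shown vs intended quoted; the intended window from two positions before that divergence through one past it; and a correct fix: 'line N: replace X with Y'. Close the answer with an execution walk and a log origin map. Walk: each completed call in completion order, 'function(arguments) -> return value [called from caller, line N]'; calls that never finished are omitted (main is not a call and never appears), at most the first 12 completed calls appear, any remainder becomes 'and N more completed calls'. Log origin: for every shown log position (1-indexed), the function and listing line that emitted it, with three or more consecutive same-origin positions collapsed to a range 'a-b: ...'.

Answer: the defect is in split_margin at line 32.
The tell: Log line 13 is where behavior first shows: 'stage result 1' appears instead of 'stage result 0'.
Call chain: main -> count_flags(1, 10) (called at line 64).
First divergence: at position 13 the run shows 'stage result 1' where the working version logs 'stage result 0'.
Intended log window:
  11: audit_lot done: 26
  12: intermediate pair 2, 26
  13: stage result 0
  14: enter clip_value: 5 items against 5
Execution walk:
  probe_limits([5, 11, 8, 7, 2]) -> 2  [called from split_margin, line 28]
  audit_lot([5, 11, 8, 7, 2], 5) -> 26  [called from split_margin, line 29]
  split_margin([5, 11, 8, 7, 2], 5) -> 1  [called from main, line 60]
  trim_outliers([5, 11, 8, 7, 2], 5) -> 0  [called from clip_value, line 42]
  clip_value([5, 11, 8, 7, 2], 5) -> 10  [called from main, line 62]
  count_flags(1, 10) -> 13  [called from main, line 64]
Log origins:
  1: logged in main at line 59
  2: logged in split_margin at line 27
  3: logged in probe_limits at line 2
  4: logged in probe_limits at line 7
  5: logged in audit_lot at line 11
  6-10: logged in audit_lot at line 16
  11: logged in audit_lot at line 17
  12: logged in split_margin at line 30
  13: logged in main at line 61
  14: logged in clip_value at line 41
  15: logged in trim_outliers at line 35
  16: logged in clip_value at line 43
  17: logged in main at line 63
  18: logged in count_flags at line 48
A correct fix: line 32: replace `step // step` with `step // top`.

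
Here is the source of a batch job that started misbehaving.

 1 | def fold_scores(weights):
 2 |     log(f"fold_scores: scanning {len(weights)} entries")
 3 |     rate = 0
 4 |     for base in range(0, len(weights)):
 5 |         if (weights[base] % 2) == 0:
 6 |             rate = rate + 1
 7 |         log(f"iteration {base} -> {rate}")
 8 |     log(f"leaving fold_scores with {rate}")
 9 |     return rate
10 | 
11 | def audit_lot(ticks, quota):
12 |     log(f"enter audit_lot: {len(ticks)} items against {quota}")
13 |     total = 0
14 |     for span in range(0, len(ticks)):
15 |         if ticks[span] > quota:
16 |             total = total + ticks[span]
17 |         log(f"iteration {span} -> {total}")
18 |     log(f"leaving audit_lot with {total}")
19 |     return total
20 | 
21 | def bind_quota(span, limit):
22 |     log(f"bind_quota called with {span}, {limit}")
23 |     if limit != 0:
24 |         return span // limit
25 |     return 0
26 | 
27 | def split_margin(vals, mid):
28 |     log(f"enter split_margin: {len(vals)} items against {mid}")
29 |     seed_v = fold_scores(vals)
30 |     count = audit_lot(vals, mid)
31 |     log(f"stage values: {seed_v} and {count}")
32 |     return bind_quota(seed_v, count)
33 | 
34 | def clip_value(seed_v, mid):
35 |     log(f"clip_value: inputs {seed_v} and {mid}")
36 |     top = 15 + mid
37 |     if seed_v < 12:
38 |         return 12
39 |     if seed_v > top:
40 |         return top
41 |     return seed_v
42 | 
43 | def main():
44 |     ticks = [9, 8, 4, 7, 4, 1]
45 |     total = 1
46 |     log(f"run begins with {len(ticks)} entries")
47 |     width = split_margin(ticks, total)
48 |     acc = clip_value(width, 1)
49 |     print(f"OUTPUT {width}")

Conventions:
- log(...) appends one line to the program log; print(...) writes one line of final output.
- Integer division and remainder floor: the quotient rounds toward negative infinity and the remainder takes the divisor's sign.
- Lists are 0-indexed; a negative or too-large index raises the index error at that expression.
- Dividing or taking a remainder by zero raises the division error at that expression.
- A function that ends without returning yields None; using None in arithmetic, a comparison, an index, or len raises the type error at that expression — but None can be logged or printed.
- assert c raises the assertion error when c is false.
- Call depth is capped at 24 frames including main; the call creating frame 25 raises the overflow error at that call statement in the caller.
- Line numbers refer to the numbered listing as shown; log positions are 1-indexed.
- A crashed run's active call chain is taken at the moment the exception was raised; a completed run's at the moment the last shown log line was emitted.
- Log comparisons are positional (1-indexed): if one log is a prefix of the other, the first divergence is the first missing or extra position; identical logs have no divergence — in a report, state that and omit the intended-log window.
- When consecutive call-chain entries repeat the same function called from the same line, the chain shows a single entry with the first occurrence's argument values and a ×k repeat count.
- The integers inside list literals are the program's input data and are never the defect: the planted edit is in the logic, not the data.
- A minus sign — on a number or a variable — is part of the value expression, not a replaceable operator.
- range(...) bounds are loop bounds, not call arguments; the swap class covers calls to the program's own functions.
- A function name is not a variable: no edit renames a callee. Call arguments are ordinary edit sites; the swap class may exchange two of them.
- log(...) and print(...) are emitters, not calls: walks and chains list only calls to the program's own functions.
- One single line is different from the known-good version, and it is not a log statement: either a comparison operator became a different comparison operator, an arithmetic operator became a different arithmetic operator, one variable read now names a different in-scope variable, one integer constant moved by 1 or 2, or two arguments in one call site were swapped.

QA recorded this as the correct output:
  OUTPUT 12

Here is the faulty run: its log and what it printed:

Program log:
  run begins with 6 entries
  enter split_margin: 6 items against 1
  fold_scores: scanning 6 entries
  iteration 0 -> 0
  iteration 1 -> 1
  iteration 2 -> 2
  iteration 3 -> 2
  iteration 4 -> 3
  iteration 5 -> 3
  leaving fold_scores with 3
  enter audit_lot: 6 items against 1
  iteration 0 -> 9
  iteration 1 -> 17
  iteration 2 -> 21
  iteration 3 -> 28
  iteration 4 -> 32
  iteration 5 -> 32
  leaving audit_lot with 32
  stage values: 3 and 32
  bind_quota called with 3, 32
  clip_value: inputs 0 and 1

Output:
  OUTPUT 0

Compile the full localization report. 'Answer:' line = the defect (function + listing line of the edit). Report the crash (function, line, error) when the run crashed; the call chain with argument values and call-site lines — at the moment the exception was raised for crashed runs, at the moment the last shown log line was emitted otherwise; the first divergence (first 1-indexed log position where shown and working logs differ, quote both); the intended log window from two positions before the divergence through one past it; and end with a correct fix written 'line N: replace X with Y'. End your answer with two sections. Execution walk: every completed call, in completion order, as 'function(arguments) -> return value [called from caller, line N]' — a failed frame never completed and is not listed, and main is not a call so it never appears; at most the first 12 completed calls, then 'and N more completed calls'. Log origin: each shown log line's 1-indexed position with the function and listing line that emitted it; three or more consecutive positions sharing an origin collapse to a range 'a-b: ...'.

Answer: the defect is in main at line 49.
The tell: Log streams are identical — the defect surfaces only in the printed output.
Call chain: main -> clip_value(0, 1) (called at line 48).
First divergence: there is none — every log position agrees.
Execution walk:
  fold_scores([9, 8, 4, 7, 4, 1]) -> 3  [called from split_margin, line 29]
  audit_lot([9, 8, 4, 7, 4, 1], 1) -> 32  [called from split_margin, line 30]
  bind_quota(3, 32) -> 0  [called from split_margin, line 32]
  split_margin([9, 8, 4, 7, 4, 1], 1) -> 0  [called from main, line 47]
  clip_value(0, 1) -> 12  [called from main, line 48]
Log origin:
  1: emitted by main (line 46)
  2: emitted by split_margin (line 28)
  3: emitted by fold_scores (line 2)
  4-9: emitted by fold_scores (line 7)
  10: emitted by fold_scores (line 8)
  11: emitted by audit_lot (line 12)
  12-17: emitted by audit_lot (line 17)
  18: emitted by audit_lot (line 18)
  19: emitted by split_margin (line 31)
  20: emitted by bind_quota (line 22)
  21: emitted by clip_value (line 35)
A correct fix: line 49: replace `width` with `acc`.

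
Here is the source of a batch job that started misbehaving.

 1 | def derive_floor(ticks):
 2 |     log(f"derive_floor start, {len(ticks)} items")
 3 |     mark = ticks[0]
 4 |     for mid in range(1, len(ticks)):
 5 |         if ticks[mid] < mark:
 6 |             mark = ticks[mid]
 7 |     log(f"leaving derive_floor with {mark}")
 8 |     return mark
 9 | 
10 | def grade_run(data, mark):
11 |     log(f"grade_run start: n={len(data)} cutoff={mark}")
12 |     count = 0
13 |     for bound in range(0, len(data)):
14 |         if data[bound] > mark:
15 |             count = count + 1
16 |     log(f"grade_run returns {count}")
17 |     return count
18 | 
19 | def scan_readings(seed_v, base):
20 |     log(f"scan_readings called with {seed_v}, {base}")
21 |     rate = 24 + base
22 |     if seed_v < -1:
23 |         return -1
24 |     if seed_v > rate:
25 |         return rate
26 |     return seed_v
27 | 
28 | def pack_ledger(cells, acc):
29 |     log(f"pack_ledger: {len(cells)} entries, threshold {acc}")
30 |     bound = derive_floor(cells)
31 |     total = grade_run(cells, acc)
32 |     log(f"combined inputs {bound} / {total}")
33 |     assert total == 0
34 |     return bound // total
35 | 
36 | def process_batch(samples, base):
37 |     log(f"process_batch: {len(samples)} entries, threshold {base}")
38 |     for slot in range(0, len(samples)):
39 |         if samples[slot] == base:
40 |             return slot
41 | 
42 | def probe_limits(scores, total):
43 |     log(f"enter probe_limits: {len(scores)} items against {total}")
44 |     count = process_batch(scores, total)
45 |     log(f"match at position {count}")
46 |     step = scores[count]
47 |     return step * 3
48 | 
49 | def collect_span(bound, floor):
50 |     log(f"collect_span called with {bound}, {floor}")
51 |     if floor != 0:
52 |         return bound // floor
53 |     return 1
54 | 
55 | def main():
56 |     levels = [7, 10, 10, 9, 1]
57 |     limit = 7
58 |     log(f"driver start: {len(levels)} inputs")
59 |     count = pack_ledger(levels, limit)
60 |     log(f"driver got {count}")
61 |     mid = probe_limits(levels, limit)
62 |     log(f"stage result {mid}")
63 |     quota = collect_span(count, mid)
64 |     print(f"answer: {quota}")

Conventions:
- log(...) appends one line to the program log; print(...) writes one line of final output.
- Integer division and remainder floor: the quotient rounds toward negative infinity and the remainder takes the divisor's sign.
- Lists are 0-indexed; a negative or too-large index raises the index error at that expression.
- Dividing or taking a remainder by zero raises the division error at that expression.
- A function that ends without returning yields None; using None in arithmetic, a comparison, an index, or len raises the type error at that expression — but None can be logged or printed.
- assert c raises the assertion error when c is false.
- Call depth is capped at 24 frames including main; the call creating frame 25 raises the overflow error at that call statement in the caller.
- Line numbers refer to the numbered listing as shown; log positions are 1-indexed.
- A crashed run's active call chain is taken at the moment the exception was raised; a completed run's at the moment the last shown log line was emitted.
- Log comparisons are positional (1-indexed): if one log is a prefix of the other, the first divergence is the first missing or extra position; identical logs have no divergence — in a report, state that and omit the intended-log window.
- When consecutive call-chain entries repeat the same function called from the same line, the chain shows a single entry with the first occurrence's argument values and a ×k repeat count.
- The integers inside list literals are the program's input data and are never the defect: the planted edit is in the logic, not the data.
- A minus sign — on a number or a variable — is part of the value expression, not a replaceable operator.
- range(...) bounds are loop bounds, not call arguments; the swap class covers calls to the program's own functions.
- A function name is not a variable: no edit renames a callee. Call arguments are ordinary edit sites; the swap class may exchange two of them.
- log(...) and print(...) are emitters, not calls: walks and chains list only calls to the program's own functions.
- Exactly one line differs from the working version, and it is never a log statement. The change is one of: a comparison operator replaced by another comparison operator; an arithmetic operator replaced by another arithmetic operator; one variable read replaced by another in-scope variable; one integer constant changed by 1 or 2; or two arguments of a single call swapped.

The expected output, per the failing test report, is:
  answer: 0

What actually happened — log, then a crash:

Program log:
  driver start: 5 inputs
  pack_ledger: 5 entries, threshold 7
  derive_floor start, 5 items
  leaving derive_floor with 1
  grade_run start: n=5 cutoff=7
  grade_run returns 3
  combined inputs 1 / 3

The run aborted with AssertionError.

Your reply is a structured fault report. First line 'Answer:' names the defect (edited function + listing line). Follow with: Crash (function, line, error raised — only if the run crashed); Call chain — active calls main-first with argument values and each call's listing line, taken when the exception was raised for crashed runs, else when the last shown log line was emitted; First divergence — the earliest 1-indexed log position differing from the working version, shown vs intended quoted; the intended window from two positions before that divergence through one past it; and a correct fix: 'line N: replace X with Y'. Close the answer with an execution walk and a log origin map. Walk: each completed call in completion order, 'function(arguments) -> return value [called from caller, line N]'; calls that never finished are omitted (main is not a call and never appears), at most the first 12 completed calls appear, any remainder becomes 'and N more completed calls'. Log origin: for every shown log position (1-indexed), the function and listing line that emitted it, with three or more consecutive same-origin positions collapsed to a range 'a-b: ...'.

Answer: the defect is in pack_ledger at line 33.
Key observation: Only 7 log lines were emitted before the run died; the intended continuation was 'driver got 0'.
Crash: pack_ledger, line 33, AssertionError.
Call chain: main -> pack_ledger([7, 10, 10, 9, 1], 7) (called at line 59).
First divergence: position 8 — the faulty run's log ends after 7 lines; the working version continues with 'driver got 0'.
Intended log window:
  6: grade_run returns 3
  7: combined inputs 1 / 3
  8: driver got 0
  9: enter probe_limits: 5 items against 7
Execution walk:
  derive_floor([7, 10, 10, 9, 1]) -> 1  [called from pack_ledger, line 30]
  grade_run([7, 10, 10, 9, 1], 7) -> 3  [called from pack_ledger, line 31]
Log line origins:
  1: logged in main at line 58
  2: logged in pack_ledger at line 29
  3: logged in derive_floor at line 2
  4: logged in derive_floor at line 7
  5: logged in grade_run at line 11
  6: logged in grade_run at line 16
  7: logged in pack_ledger at line 32
A correct fix: line 33: replace `==` with `>`.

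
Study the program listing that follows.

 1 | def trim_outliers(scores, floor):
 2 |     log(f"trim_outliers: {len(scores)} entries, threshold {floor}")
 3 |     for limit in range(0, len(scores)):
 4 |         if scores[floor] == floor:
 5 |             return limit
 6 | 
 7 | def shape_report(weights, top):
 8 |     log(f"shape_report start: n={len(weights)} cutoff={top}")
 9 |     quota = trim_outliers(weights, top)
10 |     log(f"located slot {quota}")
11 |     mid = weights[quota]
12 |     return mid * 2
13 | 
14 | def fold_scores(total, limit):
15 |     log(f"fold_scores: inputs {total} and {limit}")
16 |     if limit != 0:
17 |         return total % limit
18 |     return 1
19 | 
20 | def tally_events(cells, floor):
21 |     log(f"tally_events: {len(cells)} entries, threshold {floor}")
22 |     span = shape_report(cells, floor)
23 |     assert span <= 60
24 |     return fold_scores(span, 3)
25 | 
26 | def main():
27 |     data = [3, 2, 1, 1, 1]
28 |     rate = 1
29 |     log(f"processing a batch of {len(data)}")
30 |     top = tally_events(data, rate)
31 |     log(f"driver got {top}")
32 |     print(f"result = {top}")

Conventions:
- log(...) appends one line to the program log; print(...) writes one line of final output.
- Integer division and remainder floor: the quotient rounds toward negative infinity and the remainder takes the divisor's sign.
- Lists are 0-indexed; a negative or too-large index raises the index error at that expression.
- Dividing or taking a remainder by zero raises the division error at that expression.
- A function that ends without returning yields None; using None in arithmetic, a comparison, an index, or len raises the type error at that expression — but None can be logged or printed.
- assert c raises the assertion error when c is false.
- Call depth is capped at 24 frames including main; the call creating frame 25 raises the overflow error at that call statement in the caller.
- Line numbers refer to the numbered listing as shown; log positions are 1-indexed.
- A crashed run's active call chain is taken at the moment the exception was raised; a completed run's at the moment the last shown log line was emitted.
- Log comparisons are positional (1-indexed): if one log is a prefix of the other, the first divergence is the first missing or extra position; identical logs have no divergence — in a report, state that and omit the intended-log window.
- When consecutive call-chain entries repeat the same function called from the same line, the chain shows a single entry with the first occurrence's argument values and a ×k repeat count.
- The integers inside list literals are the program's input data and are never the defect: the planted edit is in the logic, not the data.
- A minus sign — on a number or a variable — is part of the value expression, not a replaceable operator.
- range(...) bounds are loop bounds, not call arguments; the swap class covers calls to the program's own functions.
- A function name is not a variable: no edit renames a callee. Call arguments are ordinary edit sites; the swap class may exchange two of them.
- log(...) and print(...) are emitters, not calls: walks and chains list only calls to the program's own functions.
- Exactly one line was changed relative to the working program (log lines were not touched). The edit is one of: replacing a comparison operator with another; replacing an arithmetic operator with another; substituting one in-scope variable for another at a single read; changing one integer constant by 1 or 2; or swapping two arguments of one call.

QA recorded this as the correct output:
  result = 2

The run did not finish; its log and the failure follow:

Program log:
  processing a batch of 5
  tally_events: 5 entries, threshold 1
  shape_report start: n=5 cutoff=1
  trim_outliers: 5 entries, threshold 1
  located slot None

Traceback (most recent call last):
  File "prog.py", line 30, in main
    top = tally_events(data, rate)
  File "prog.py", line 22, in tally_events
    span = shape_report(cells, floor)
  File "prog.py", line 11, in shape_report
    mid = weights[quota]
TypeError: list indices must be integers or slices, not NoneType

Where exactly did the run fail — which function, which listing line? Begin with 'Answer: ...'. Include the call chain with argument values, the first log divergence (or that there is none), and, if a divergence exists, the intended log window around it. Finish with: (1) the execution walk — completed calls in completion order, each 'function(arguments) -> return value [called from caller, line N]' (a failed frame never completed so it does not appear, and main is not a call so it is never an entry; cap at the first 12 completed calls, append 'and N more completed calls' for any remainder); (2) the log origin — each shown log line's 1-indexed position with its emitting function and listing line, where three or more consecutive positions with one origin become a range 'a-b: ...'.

Answer: the error was raised in shape_report, line 11.
Key fact: Log line 5 is where behavior first shows: 'located slot None' appears instead of 'located slot 2'.
Call chain: main -> tally_events([3, 2, 1, 1, 1], 1) (called at line 30) -> shape_report([3, 2, 1, 1, 1], 1) (called at line 22).
First divergence: at position 5 the run shows 'located slot None' where the working version logs 'located slot 2'.
Intended log window:
  3: shape_report start: n=5 cutoff=1
  4: trim_outliers: 5 entries, threshold 1
  5: located slot 2
  6: fold_scores: inputs 2 and 3
Execution walk:
  trim_outliers([3, 2, 1, 1, 1], 1) -> None  [called from shape_report, line 9]
Log line origins:
  1 — main, line 29
  2 — tally_events, line 21
  3 — shape_report, line 8
  4 — trim_outliers, line 2
  5 — shape_report, line 10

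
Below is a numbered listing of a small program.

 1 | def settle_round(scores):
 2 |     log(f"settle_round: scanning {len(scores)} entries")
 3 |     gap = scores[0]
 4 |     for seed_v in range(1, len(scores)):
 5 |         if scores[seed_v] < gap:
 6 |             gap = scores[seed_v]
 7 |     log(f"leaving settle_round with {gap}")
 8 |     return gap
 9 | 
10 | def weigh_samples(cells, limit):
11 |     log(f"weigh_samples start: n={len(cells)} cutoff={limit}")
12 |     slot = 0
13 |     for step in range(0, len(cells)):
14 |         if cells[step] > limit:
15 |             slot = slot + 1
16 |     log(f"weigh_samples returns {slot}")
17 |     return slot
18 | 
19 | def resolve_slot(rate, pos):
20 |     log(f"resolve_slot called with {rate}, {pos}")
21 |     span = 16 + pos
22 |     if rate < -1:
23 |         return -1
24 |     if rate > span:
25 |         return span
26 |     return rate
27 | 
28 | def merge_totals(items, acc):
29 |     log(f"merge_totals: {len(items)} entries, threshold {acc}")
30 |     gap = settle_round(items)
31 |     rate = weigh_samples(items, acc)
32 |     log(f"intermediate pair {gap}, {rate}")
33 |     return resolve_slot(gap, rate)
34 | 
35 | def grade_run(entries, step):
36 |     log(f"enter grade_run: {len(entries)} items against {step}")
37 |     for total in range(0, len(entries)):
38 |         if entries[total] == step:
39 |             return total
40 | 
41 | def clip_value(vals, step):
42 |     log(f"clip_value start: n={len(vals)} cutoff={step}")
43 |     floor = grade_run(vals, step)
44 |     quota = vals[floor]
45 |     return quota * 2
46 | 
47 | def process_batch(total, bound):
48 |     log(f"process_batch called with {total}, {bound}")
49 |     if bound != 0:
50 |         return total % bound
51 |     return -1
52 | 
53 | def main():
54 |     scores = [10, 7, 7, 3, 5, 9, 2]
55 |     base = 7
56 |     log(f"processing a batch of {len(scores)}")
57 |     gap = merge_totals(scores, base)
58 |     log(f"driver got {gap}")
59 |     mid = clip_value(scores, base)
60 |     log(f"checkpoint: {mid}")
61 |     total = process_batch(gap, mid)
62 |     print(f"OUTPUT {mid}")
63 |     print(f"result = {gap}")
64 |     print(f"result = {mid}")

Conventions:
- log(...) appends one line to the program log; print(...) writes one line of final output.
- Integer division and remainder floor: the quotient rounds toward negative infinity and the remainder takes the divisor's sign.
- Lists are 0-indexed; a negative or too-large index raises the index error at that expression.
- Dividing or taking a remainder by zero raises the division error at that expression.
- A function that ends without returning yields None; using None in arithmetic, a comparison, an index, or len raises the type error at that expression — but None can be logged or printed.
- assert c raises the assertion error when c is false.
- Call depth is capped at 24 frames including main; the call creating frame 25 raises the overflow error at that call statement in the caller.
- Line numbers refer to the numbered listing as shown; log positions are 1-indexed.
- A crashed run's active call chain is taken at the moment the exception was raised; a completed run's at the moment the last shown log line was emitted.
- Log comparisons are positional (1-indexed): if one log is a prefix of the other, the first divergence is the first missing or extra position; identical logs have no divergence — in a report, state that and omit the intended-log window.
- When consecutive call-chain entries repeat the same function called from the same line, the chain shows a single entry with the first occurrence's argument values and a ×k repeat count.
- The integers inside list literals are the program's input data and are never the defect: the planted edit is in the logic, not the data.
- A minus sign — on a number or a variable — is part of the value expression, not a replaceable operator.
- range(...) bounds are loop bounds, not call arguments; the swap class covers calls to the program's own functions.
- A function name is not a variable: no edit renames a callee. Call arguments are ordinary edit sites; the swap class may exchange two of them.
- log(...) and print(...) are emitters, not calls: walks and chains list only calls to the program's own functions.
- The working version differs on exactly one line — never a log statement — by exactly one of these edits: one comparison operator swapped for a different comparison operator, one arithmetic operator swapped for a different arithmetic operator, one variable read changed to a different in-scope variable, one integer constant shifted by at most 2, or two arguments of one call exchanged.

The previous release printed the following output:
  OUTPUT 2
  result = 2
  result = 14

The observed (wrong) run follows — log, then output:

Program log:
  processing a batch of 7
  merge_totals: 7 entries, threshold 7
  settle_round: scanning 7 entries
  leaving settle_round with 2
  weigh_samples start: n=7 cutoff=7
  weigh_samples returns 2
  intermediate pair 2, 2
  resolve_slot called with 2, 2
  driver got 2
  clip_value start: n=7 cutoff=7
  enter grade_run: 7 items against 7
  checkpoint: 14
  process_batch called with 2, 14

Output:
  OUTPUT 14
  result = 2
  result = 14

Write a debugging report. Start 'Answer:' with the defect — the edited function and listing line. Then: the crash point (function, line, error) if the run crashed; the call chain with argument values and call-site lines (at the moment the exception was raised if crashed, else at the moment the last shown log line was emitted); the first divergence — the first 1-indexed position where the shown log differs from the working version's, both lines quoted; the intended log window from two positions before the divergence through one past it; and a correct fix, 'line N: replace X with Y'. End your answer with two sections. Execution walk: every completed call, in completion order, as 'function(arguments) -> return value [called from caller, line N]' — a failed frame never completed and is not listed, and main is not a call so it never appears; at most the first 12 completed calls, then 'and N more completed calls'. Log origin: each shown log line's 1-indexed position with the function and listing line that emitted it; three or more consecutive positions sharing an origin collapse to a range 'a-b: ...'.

Answer: the defect is in main at line 62.
Key observation: Every logged value matches the working version; the printed result is what differs.
Call chain: main -> process_batch(2, 14) (called at line 61).
First divergence: none (the log streams are identical).
Execution walk:
  settle_round([10, 7, 7, 3, 5, 9, 2]) -> 2  [called from merge_totals, line 30]
  weigh_samples([10, 7, 7, 3, 5, 9, 2], 7) -> 2  [called from merge_totals, line 31]
  resolve_slot(2, 2) -> 2  [called from merge_totals, line 33]
  merge_totals([10, 7, 7, 3, 5, 9, 2], 7) -> 2  [called from main, line 57]
  grade_run([10, 7, 7, 3, 5, 9, 2], 7) -> 1  [called from clip_value, line 43]
  clip_value([10, 7, 7, 3, 5, 9, 2], 7) -> 14  [called from main, line 59]
  process_batch(2, 14) -> 2  [called from main, line 61]
Log origins:
  1: emitted by main (line 56)
  2: emitted by merge_totals (line 29)
  3: emitted by settle_round (line 2)
  4: emitted by settle_round (line 7)
  5: emitted by weigh_samples (line 11)
  6: emitted by weigh_samples (line 16)
  7: emitted by merge_totals (line 32)
  8: emitted by resolve_slot (line 20)
  9: emitted by main (line 58)
  10: emitted by clip_value (line 42)
  11: emitted by grade_run (line 36)
  12: emitted by main (line 60)
  13: emitted by process_batch (line 48)
A correct fix: line 62: replace `mid` with `total`.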